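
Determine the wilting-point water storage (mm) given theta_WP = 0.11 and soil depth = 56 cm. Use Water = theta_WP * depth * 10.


Step 1: Water (mm) = theta_WP * depth * 10
Step 2: Water = 0.11 * 56 * 10
Step 3: Water = 61.6 mm

61.6


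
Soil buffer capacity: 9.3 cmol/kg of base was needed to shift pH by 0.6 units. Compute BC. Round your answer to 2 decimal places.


Step 1: BC = change in base / change in pH
Step 2: BC = 9.3 / 0.6
Step 3: BC = 15.5 cmol/(kg*pH unit)

15.5


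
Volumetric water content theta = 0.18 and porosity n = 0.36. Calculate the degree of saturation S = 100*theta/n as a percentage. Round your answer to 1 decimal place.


Step 1: S = 100 * theta_v / n
Step 2: S = 100 * 0.18 / 0.36
Step 3: S = 50.0%

50.0


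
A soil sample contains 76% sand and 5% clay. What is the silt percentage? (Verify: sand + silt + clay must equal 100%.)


Step 1: sand + silt + clay = 100%
Step 2: silt = 100 - sand - clay
Step 3: silt = 100 - 76 - 5
Step 4: silt = 19%

19


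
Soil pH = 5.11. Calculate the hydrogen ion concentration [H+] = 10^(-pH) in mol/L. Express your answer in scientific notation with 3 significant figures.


Step 1: [H+] = 10^(-pH)
Step 2: [H+] = 10^(-5.11)
Step 3: [H+] = 7.76e-06 mol/L

7.76e-06


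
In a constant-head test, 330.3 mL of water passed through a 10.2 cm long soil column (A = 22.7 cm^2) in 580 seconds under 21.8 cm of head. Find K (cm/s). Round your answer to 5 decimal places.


Step 1: K = Q * L / (A * t * h)
Step 2: Numerator = 330.3 * 10.2 = 3369.06
Step 3: Denominator = 22.7 * 580 * 21.8 = 287018.8
Step 4: K = 3369.06 / 287018.8 = 0.01174 cm/s

0.01174


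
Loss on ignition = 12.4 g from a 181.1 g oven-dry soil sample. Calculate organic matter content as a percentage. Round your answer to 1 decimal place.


Step 1: OM% = 100 * LOI / sample mass
Step 2: OM = 100 * 12.4 / 181.1
Step 3: OM = 6.8%

6.8


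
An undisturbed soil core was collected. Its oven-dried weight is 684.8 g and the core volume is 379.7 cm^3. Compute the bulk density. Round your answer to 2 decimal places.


Step 1: Identify the formula: BD = dry mass / volume
Step 2: Substitute values: BD = 684.8 / 379.7
Step 3: BD = 1.8 g/cm^3

1.8


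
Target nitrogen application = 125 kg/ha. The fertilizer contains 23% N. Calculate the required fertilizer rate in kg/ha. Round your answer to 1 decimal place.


Step 1: Fertilizer rate = target N / (N content / 100)
Step 2: Rate = 125 / (23 / 100)
Step 3: Rate = 125 / 0.23
Step 4: Rate = 543.5 kg/ha

543.5


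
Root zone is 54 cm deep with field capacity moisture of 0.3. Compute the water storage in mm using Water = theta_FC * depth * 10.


Step 1: Water (mm) = theta_FC * depth (cm) * 10
Step 2: Water = 0.3 * 54 * 10
Step 3: Water = 162.0 mm

162.0


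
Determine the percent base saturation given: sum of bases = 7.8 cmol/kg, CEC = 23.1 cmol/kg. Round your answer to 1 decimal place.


Step 1: BS = 100 * (sum of bases) / CEC
Step 2: BS = 100 * 7.8 / 23.1
Step 3: BS = 33.8%

33.8


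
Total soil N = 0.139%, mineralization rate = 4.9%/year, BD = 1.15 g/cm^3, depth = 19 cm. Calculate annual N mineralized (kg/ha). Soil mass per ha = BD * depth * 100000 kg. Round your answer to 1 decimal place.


Step 1: Soil mass per ha = BD * depth * 100000 = 1.15 * 19 * 100000 = 2185000 kg
Step 2: Total N pool = soil mass * N%/100 = 2185000 * 0.139/100 = 3037.15 kg/ha
Step 3: N mineralized = N pool * rate%/100 = 3037.15 * 4.9/100 = 148.8 kg/ha/yr

148.8


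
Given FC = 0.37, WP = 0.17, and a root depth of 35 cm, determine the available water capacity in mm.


Step 1: Available water = (FC - WP) * depth * 10
Step 2: AW = (0.37 - 0.17) * 35 * 10
Step 3: AW = 0.2 * 35 * 10
Step 4: AW = 70.0 mm

70.0


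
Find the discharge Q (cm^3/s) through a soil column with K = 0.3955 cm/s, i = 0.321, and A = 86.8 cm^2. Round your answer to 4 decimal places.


Step 1: Apply Darcy's law: Q = K * i * A
Step 2: Q = 0.3955 * 0.321 * 86.8
Step 3: Q = 11.0197 cm^3/s

11.0197


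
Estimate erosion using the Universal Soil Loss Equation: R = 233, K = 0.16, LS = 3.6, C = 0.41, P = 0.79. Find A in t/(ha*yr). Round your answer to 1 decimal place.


Step 1: A = R * K * LS * C * P
Step 2: R * K = 233 * 0.16 = 37.28
Step 3: (R*K) * LS = 37.28 * 3.6 = 134.208
Step 4: * C * P = 134.208 * 0.41 * 0.79 = 43.5
Step 5: A = 43.5 t/(ha*yr)

43.5


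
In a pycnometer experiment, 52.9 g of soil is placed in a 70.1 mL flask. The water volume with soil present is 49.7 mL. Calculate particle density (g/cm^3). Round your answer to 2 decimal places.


Step 1: Volume of solids = flask volume - water volume with soil
Step 2: V_solids = 70.1 - 49.7 = 20.4 mL
Step 3: Particle density = mass / V_solids = 52.9 / 20.4 = 2.59 g/cm^3

2.59


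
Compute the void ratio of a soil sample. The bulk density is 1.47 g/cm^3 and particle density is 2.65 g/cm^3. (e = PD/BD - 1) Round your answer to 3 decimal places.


Step 1: e = PD / BD - 1
Step 2: e = 2.65 / 1.47 - 1
Step 3: e = 1.80272 - 1
Step 4: e = 0.803

0.803


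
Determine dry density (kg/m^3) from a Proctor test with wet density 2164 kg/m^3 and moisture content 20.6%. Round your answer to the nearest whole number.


Step 1: Dry density = wet density / (1 + w/100)
Step 2: Dry density = 2164 / (1 + 20.6/100)
Step 3: Dry density = 2164 / 1.206
Step 4: Dry density = 1794 kg/m^3

1794


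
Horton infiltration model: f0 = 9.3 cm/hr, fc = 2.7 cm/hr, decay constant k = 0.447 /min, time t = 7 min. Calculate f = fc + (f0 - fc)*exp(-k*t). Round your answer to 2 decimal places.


Step 1: f = fc + (f0 - fc) * exp(-k * t)
Step 2: exp(-0.447 * 7) = 0.043762
Step 3: f = 2.7 + (9.3 - 2.7) * 0.043762
Step 4: f = 2.7 + 6.6 * 0.043762
Step 5: f = 2.99 cm/hr

2.99


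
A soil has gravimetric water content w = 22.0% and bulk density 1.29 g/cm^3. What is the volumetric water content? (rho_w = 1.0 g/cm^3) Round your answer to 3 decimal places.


Step 1: theta = (w / 100) * BD / rho_w
Step 2: theta = (22.0 / 100) * 1.29 / 1.0
Step 3: theta = 0.22 * 1.29
Step 4: theta = 0.284

0.284


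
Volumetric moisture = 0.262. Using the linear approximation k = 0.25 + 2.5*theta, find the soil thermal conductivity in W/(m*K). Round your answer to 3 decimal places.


Step 1: k = 0.25 + 2.5 * theta
Step 2: k = 0.25 + 2.5 * 0.262
Step 3: k = 0.25 + 0.655
Step 4: k = 0.905 W/(m*K)

0.905


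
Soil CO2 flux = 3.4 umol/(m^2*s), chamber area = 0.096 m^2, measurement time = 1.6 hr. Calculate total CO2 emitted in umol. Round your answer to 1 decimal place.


Step 1: Convert time to seconds: 1.6 hr * 3600 = 5760.0 s
Step 2: Total = flux * area * time_s
Step 3: Total = 3.4 * 0.096 * 5760.0
Step 4: Total = 1880.1 umol

1880.1


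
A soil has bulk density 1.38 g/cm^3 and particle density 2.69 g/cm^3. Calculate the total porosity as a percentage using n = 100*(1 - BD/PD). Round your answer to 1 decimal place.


Step 1: Formula: n = 100 * (1 - BD / PD)
Step 2: n = 100 * (1 - 1.38 / 2.69)
Step 3: n = 100 * (1 - 0.51301)
Step 4: n = 48.7%

48.7


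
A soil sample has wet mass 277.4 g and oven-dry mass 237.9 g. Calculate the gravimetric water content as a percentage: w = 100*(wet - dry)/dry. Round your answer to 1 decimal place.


Step 1: Water mass = wet - dry = 277.4 - 237.9 = 39.5 g
Step 2: w = 100 * water mass / dry mass
Step 3: w = 100 * 39.5 / 237.9 = 16.6%

16.6


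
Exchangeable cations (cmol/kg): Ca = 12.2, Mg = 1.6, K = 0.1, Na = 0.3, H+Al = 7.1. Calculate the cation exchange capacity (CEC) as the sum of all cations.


Step 1: CEC = Ca + Mg + K + Na + (H+Al)
Step 2: CEC = 12.2 + 1.6 + 0.1 + 0.3 + 7.1
Step 3: CEC = 21.3 cmol/kg

21.3


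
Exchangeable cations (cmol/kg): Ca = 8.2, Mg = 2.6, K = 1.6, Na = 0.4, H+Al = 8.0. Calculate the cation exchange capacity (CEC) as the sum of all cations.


Step 1: CEC = Ca + Mg + K + Na + (H+Al)
Step 2: CEC = 8.2 + 2.6 + 1.6 + 0.4 + 8.0
Step 3: CEC = 20.8 cmol/kg

20.8


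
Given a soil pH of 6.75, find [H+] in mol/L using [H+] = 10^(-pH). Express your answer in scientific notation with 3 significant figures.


Step 1: [H+] = 10^(-pH)
Step 2: [H+] = 10^(-6.75)
Step 3: [H+] = 1.78e-07 mol/L

1.78e-07


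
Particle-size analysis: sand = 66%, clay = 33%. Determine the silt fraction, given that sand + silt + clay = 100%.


Step 1: sand + silt + clay = 100%
Step 2: silt = 100 - sand - clay
Step 3: silt = 100 - 66 - 33
Step 4: silt = 1%

1


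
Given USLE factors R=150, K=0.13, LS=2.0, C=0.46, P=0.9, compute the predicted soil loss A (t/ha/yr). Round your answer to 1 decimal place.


Step 1: A = R * K * LS * C * P
Step 2: R * K = 150 * 0.13 = 19.5
Step 3: (R*K) * LS = 19.5 * 2.0 = 39.0
Step 4: * C * P = 39.0 * 0.46 * 0.9 = 16.1
Step 5: A = 16.1 t/(ha*yr)

16.1


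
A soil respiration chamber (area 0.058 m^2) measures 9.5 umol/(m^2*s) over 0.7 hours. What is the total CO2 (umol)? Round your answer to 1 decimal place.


Step 1: Convert time to seconds: 0.7 hr * 3600 = 2520.0 s
Step 2: Total = flux * area * time_s
Step 3: Total = 9.5 * 0.058 * 2520.0
Step 4: Total = 1388.5 umol

1388.5


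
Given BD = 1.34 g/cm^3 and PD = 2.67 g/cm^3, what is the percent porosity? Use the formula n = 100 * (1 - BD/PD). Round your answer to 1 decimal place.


Step 1: Formula: n = 100 * (1 - BD / PD)
Step 2: n = 100 * (1 - 1.34 / 2.67)
Step 3: n = 100 * (1 - 0.50187)
Step 4: n = 49.8%

49.8


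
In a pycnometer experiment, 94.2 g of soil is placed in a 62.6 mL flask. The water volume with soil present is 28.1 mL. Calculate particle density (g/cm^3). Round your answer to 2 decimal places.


Step 1: Volume of solids = flask volume - water volume with soil
Step 2: V_solids = 62.6 - 28.1 = 34.5 mL
Step 3: Particle density = mass / V_solids = 94.2 / 34.5 = 2.73 g/cm^3

2.73


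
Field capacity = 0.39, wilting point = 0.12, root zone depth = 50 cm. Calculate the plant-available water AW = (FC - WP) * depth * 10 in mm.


Step 1: Available water = (FC - WP) * depth * 10
Step 2: AW = (0.39 - 0.12) * 50 * 10
Step 3: AW = 0.27 * 50 * 10
Step 4: AW = 135.0 mm

135.0


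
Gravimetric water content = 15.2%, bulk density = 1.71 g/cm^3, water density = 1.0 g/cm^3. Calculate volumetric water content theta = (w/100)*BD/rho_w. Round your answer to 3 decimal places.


Step 1: theta = (w / 100) * BD / rho_w
Step 2: theta = (15.2 / 100) * 1.71 / 1.0
Step 3: theta = 0.152 * 1.71
Step 4: theta = 0.26

0.26


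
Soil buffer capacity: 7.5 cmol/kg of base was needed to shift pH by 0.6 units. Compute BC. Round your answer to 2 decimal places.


Step 1: BC = change in base / change in pH
Step 2: BC = 7.5 / 0.6
Step 3: BC = 12.5 cmol/(kg*pH unit)

12.5


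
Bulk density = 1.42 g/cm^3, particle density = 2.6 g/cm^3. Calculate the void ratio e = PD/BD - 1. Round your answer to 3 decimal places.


Step 1: e = PD / BD - 1
Step 2: e = 2.6 / 1.42 - 1
Step 3: e = 1.83099 - 1
Step 4: e = 0.831

0.831


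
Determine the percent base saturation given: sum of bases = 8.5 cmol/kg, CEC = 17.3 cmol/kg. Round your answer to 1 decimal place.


Step 1: BS = 100 * (sum of bases) / CEC
Step 2: BS = 100 * 8.5 / 17.3
Step 3: BS = 49.1%

49.1


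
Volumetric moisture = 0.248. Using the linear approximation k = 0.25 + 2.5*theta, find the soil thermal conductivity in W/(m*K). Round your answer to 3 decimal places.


Step 1: k = 0.25 + 2.5 * theta
Step 2: k = 0.25 + 2.5 * 0.248
Step 3: k = 0.25 + 0.62
Step 4: k = 0.87 W/(m*K)

0.87


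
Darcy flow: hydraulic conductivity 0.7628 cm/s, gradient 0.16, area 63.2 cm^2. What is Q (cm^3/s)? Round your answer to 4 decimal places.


Step 1: Apply Darcy's law: Q = K * i * A
Step 2: Q = 0.7628 * 0.16 * 63.2
Step 3: Q = 7.7134 cm^3/s

7.7134


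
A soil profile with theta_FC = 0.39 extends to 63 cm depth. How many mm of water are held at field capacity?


Step 1: Water (mm) = theta_FC * depth (cm) * 10
Step 2: Water = 0.39 * 63 * 10
Step 3: Water = 245.7 mm

245.7


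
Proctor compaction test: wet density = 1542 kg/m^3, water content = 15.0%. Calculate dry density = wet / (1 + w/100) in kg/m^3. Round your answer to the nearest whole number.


Step 1: Dry density = wet density / (1 + w/100)
Step 2: Dry density = 1542 / (1 + 15.0/100)
Step 3: Dry density = 1542 / 1.15
Step 4: Dry density = 1341 kg/m^3

1341


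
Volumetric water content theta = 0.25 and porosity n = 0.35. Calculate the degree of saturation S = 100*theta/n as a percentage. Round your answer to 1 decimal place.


Step 1: S = 100 * theta_v / n
Step 2: S = 100 * 0.25 / 0.35
Step 3: S = 71.4%

71.4


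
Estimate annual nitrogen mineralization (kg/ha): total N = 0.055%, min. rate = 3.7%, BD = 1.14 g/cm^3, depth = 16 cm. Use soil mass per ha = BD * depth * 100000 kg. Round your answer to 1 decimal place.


Step 1: Soil mass per ha = BD * depth * 100000 = 1.14 * 16 * 100000 = 1824000 kg
Step 2: Total N pool = soil mass * N%/100 = 1824000 * 0.055/100 = 1003.2 kg/ha
Step 3: N mineralized = N pool * rate%/100 = 1003.2 * 3.7/100 = 37.1 kg/ha/yr

37.1


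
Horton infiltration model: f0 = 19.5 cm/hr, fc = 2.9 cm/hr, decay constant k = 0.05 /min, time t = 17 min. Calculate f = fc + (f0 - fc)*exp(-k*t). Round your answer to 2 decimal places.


Step 1: f = fc + (f0 - fc) * exp(-k * t)
Step 2: exp(-0.05 * 17) = 0.427415
Step 3: f = 2.9 + (19.5 - 2.9) * 0.427415
Step 4: f = 2.9 + 16.6 * 0.427415
Step 5: f = 10.0 cm/hr

10.0


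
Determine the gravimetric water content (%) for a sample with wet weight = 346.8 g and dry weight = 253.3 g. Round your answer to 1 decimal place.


Step 1: Water mass = wet - dry = 346.8 - 253.3 = 93.5 g
Step 2: w = 100 * water mass / dry mass
Step 3: w = 100 * 93.5 / 253.3 = 36.9%

36.9


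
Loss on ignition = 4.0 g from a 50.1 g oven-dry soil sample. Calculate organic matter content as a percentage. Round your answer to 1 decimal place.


Step 1: OM% = 100 * LOI / sample mass
Step 2: OM = 100 * 4.0 / 50.1
Step 3: OM = 8.0%

8.0


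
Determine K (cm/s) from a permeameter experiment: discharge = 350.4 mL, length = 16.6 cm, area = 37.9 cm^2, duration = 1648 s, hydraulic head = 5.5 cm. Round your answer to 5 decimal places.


Step 1: K = Q * L / (A * t * h)
Step 2: Numerator = 350.4 * 16.6 = 5816.64
Step 3: Denominator = 37.9 * 1648 * 5.5 = 343525.6
Step 4: K = 5816.64 / 343525.6 = 0.01693 cm/s

0.01693


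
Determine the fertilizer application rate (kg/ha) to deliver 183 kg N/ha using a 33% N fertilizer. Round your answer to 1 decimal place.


Step 1: Fertilizer rate = target N / (N content / 100)
Step 2: Rate = 183 / (33 / 100)
Step 3: Rate = 183 / 0.33
Step 4: Rate = 554.5 kg/ha

554.5


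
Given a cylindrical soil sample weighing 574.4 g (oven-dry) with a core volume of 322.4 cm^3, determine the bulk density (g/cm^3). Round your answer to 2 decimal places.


Step 1: Identify the formula: BD = dry mass / volume
Step 2: Substitute values: BD = 574.4 / 322.4
Step 3: BD = 1.78 g/cm^3

1.78


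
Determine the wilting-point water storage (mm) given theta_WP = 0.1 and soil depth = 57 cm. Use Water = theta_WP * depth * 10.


Step 1: Water (mm) = theta_WP * depth * 10
Step 2: Water = 0.1 * 57 * 10
Step 3: Water = 57.0 mm

57.0


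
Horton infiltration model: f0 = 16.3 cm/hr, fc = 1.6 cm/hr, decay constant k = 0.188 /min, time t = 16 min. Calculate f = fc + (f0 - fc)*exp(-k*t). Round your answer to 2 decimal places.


Step 1: f = fc + (f0 - fc) * exp(-k * t)
Step 2: exp(-0.188 * 16) = 0.04939
Step 3: f = 1.6 + (16.3 - 1.6) * 0.04939
Step 4: f = 1.6 + 14.7 * 0.04939
Step 5: f = 2.33 cm/hr

2.33


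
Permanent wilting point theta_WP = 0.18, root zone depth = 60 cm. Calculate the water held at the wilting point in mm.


Step 1: Water (mm) = theta_WP * depth * 10
Step 2: Water = 0.18 * 60 * 10
Step 3: Water = 108.0 mm

108.0


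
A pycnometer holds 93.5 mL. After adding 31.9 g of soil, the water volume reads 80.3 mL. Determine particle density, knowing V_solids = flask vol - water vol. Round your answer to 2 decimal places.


Step 1: Volume of solids = flask volume - water volume with soil
Step 2: V_solids = 93.5 - 80.3 = 13.2 mL
Step 3: Particle density = mass / V_solids = 31.9 / 13.2 = 2.42 g/cm^3

2.42


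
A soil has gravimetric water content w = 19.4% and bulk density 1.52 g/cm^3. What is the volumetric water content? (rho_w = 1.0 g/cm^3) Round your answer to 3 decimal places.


Step 1: theta = (w / 100) * BD / rho_w
Step 2: theta = (19.4 / 100) * 1.52 / 1.0
Step 3: theta = 0.194 * 1.52
Step 4: theta = 0.295

0.295


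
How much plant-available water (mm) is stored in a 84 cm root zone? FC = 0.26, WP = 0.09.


Step 1: Available water = (FC - WP) * depth * 10
Step 2: AW = (0.26 - 0.09) * 84 * 10
Step 3: AW = 0.17 * 84 * 10
Step 4: AW = 142.8 mm

142.8


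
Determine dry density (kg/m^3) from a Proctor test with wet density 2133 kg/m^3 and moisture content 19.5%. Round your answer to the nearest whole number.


Step 1: Dry density = wet density / (1 + w/100)
Step 2: Dry density = 2133 / (1 + 19.5/100)
Step 3: Dry density = 2133 / 1.195
Step 4: Dry density = 1785 kg/m^3

1785


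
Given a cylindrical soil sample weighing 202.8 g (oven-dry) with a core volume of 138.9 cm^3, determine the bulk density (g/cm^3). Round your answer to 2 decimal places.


Step 1: Identify the formula: BD = dry mass / volume
Step 2: Substitute values: BD = 202.8 / 138.9
Step 3: BD = 1.46 g/cm^3

1.46


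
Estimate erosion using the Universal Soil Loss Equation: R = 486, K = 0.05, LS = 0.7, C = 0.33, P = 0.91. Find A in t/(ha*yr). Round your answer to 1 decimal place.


Step 1: A = R * K * LS * C * P
Step 2: R * K = 486 * 0.05 = 24.3
Step 3: (R*K) * LS = 24.3 * 0.7 = 17.01
Step 4: * C * P = 17.01 * 0.33 * 0.91 = 5.1
Step 5: A = 5.1 t/(ha*yr)

5.1


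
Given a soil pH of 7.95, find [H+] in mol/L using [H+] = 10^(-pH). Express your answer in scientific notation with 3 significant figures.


Step 1: [H+] = 10^(-pH)
Step 2: [H+] = 10^(-7.95)
Step 3: [H+] = 1.12e-08 mol/L

1.12e-08


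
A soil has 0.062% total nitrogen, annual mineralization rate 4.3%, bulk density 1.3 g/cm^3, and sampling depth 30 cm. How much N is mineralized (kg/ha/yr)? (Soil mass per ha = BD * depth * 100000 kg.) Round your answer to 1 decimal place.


Step 1: Soil mass per ha = BD * depth * 100000 = 1.3 * 30 * 100000 = 3900000 kg
Step 2: Total N pool = soil mass * N%/100 = 3900000 * 0.062/100 = 2418.0 kg/ha
Step 3: N mineralized = N pool * rate%/100 = 2418.0 * 4.3/100 = 104.0 kg/ha/yr

104.0


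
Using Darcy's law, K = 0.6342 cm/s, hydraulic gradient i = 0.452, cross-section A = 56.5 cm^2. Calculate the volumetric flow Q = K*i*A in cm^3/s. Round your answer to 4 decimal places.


Step 1: Apply Darcy's law: Q = K * i * A
Step 2: Q = 0.6342 * 0.452 * 56.5
Step 3: Q = 16.1962 cm^3/s

16.1962


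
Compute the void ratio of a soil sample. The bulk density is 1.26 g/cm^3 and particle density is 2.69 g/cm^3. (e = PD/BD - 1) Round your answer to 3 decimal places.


Step 1: e = PD / BD - 1
Step 2: e = 2.69 / 1.26 - 1
Step 3: e = 2.13492 - 1
Step 4: e = 1.135

1.135


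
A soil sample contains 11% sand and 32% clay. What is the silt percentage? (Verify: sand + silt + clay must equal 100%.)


Step 1: sand + silt + clay = 100%
Step 2: silt = 100 - sand - clay
Step 3: silt = 100 - 11 - 32
Step 4: silt = 57%

57


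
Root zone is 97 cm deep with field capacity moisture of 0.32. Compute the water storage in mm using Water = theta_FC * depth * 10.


Step 1: Water (mm) = theta_FC * depth (cm) * 10
Step 2: Water = 0.32 * 97 * 10
Step 3: Water = 310.4 mm

310.4


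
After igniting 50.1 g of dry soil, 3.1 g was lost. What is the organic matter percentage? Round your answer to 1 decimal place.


Step 1: OM% = 100 * LOI / sample mass
Step 2: OM = 100 * 3.1 / 50.1
Step 3: OM = 6.2%

6.2


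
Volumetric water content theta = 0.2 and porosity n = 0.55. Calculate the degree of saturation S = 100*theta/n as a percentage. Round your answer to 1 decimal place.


Step 1: S = 100 * theta_v / n
Step 2: S = 100 * 0.2 / 0.55
Step 3: S = 36.4%

36.4


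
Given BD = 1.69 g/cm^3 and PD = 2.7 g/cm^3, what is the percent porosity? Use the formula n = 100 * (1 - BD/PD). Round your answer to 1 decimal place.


Step 1: Formula: n = 100 * (1 - BD / PD)
Step 2: n = 100 * (1 - 1.69 / 2.7)
Step 3: n = 100 * (1 - 0.62593)
Step 4: n = 37.4%

37.4


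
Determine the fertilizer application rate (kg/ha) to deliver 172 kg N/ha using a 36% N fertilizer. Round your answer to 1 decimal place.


Step 1: Fertilizer rate = target N / (N content / 100)
Step 2: Rate = 172 / (36 / 100)
Step 3: Rate = 172 / 0.36
Step 4: Rate = 477.8 kg/ha

477.8


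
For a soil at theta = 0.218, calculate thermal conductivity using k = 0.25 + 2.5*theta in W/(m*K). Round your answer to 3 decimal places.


Step 1: k = 0.25 + 2.5 * theta
Step 2: k = 0.25 + 2.5 * 0.218
Step 3: k = 0.25 + 0.545
Step 4: k = 0.795 W/(m*K)

0.795


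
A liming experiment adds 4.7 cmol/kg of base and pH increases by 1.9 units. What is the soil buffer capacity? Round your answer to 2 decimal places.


Step 1: BC = change in base / change in pH
Step 2: BC = 4.7 / 1.9
Step 3: BC = 2.47 cmol/(kg*pH unit)

2.47


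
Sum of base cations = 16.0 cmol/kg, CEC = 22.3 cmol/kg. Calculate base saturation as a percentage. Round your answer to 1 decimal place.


Step 1: BS = 100 * (sum of bases) / CEC
Step 2: BS = 100 * 16.0 / 22.3
Step 3: BS = 71.7%

71.7


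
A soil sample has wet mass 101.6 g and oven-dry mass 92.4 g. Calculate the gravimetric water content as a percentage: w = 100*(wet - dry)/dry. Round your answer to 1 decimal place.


Step 1: Water mass = wet - dry = 101.6 - 92.4 = 9.2 g
Step 2: w = 100 * water mass / dry mass
Step 3: w = 100 * 9.2 / 92.4 = 10.0%

10.0


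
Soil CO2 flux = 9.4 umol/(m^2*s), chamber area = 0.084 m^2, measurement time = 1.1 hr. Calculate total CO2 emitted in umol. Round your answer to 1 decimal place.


Step 1: Convert time to seconds: 1.1 hr * 3600 = 3960.0 s
Step 2: Total = flux * area * time_s
Step 3: Total = 9.4 * 0.084 * 3960.0
Step 4: Total = 3126.8 umol

3126.8


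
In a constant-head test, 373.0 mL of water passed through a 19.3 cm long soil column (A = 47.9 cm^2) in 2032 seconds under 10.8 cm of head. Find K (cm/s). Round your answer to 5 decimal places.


Step 1: K = Q * L / (A * t * h)
Step 2: Numerator = 373.0 * 19.3 = 7198.9
Step 3: Denominator = 47.9 * 2032 * 10.8 = 1051194.24
Step 4: K = 7198.9 / 1051194.24 = 0.00685 cm/s

0.00685


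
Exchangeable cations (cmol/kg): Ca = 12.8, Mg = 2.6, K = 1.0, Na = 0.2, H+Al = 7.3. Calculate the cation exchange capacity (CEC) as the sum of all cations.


Step 1: CEC = Ca + Mg + K + Na + (H+Al)
Step 2: CEC = 12.8 + 2.6 + 1.0 + 0.2 + 7.3
Step 3: CEC = 23.9 cmol/kg

23.9


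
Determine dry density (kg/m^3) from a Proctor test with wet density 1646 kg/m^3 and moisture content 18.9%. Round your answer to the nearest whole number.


Step 1: Dry density = wet density / (1 + w/100)
Step 2: Dry density = 1646 / (1 + 18.9/100)
Step 3: Dry density = 1646 / 1.189
Step 4: Dry density = 1384 kg/m^3

1384


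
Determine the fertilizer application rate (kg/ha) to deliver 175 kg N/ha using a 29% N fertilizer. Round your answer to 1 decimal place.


Step 1: Fertilizer rate = target N / (N content / 100)
Step 2: Rate = 175 / (29 / 100)
Step 3: Rate = 175 / 0.29
Step 4: Rate = 603.4 kg/ha

603.4


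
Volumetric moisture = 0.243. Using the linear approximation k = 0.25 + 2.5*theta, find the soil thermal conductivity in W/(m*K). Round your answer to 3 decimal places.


Step 1: k = 0.25 + 2.5 * theta
Step 2: k = 0.25 + 2.5 * 0.243
Step 3: k = 0.25 + 0.608
Step 4: k = 0.858 W/(m*K)

0.858


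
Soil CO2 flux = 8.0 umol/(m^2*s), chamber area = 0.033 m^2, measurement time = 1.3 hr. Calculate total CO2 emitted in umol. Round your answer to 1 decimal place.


Step 1: Convert time to seconds: 1.3 hr * 3600 = 4680.0 s
Step 2: Total = flux * area * time_s
Step 3: Total = 8.0 * 0.033 * 4680.0
Step 4: Total = 1235.5 umol

1235.5


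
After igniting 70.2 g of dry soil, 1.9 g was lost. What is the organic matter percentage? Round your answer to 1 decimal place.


Step 1: OM% = 100 * LOI / sample mass
Step 2: OM = 100 * 1.9 / 70.2
Step 3: OM = 2.7%

2.7


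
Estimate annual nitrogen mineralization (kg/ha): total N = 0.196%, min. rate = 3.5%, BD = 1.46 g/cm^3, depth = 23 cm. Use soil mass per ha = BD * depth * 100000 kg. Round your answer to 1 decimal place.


Step 1: Soil mass per ha = BD * depth * 100000 = 1.46 * 23 * 100000 = 3358000 kg
Step 2: Total N pool = soil mass * N%/100 = 3358000 * 0.196/100 = 6581.68 kg/ha
Step 3: N mineralized = N pool * rate%/100 = 6581.68 * 3.5/100 = 230.4 kg/ha/yr

230.4


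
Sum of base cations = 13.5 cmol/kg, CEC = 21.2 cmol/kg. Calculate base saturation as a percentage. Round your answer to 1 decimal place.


Step 1: BS = 100 * (sum of bases) / CEC
Step 2: BS = 100 * 13.5 / 21.2
Step 3: BS = 63.7%

63.7


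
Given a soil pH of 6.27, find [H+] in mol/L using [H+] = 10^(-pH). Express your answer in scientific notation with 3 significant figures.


Step 1: [H+] = 10^(-pH)
Step 2: [H+] = 10^(-6.27)
Step 3: [H+] = 5.37e-07 mol/L

5.37e-07


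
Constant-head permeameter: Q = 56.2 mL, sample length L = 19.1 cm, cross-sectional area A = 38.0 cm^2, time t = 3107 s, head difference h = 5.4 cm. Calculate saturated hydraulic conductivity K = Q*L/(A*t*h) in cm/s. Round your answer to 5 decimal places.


Step 1: K = Q * L / (A * t * h)
Step 2: Numerator = 56.2 * 19.1 = 1073.42
Step 3: Denominator = 38.0 * 3107 * 5.4 = 637556.4
Step 4: K = 1073.42 / 637556.4 = 0.00168 cm/s

0.00168


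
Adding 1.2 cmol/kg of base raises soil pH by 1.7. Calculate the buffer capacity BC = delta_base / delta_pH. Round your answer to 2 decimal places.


Step 1: BC = change in base / change in pH
Step 2: BC = 1.2 / 1.7
Step 3: BC = 0.71 cmol/(kg*pH unit)

0.71


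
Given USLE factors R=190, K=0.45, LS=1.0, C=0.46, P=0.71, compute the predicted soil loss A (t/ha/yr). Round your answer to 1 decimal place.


Step 1: A = R * K * LS * C * P
Step 2: R * K = 190 * 0.45 = 85.5
Step 3: (R*K) * LS = 85.5 * 1.0 = 85.5
Step 4: * C * P = 85.5 * 0.46 * 0.71 = 27.9
Step 5: A = 27.9 t/(ha*yr)

27.9


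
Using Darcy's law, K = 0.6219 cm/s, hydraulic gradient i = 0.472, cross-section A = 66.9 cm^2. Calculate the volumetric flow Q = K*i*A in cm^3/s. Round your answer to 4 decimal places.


Step 1: Apply Darcy's law: Q = K * i * A
Step 2: Q = 0.6219 * 0.472 * 66.9
Step 3: Q = 19.6376 cm^3/s

19.6376


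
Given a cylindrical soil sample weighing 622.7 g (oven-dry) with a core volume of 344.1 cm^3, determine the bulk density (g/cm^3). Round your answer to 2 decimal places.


Step 1: Identify the formula: BD = dry mass / volume
Step 2: Substitute values: BD = 622.7 / 344.1
Step 3: BD = 1.81 g/cm^3

1.81


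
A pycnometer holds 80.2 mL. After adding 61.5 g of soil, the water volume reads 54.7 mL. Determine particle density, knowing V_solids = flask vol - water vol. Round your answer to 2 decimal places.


Step 1: Volume of solids = flask volume - water volume with soil
Step 2: V_solids = 80.2 - 54.7 = 25.5 mL
Step 3: Particle density = mass / V_solids = 61.5 / 25.5 = 2.41 g/cm^3

2.41


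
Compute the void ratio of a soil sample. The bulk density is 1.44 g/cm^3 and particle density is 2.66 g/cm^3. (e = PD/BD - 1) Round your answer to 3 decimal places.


Step 1: e = PD / BD - 1
Step 2: e = 2.66 / 1.44 - 1
Step 3: e = 1.84722 - 1
Step 4: e = 0.847

0.847


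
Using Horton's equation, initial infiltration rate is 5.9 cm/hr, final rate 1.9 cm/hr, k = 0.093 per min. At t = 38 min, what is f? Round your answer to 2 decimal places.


Step 1: f = fc + (f0 - fc) * exp(-k * t)
Step 2: exp(-0.093 * 38) = 0.029188
Step 3: f = 1.9 + (5.9 - 1.9) * 0.029188
Step 4: f = 1.9 + 4.0 * 0.029188
Step 5: f = 2.02 cm/hr

2.02


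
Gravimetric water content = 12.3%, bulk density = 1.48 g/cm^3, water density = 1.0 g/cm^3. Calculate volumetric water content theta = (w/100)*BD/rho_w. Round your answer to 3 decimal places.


Step 1: theta = (w / 100) * BD / rho_w
Step 2: theta = (12.3 / 100) * 1.48 / 1.0
Step 3: theta = 0.123 * 1.48
Step 4: theta = 0.182

0.182


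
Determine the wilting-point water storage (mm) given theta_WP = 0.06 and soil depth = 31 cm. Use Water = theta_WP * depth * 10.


Step 1: Water (mm) = theta_WP * depth * 10
Step 2: Water = 0.06 * 31 * 10
Step 3: Water = 18.6 mm

18.6


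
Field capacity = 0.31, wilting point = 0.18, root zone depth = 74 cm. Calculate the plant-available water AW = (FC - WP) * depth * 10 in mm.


Step 1: Available water = (FC - WP) * depth * 10
Step 2: AW = (0.31 - 0.18) * 74 * 10
Step 3: AW = 0.13 * 74 * 10
Step 4: AW = 96.2 mm

96.2


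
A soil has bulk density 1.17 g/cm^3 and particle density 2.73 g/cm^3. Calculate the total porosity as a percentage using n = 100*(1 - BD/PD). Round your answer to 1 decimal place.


Step 1: Formula: n = 100 * (1 - BD / PD)
Step 2: n = 100 * (1 - 1.17 / 2.73)
Step 3: n = 100 * (1 - 0.42857)
Step 4: n = 57.1%

57.1


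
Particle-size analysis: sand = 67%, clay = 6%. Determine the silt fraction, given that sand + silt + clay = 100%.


Step 1: sand + silt + clay = 100%
Step 2: silt = 100 - sand - clay
Step 3: silt = 100 - 67 - 6
Step 4: silt = 27%

27


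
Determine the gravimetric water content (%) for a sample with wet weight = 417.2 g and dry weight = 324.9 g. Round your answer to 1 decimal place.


Step 1: Water mass = wet - dry = 417.2 - 324.9 = 92.3 g
Step 2: w = 100 * water mass / dry mass
Step 3: w = 100 * 92.3 / 324.9 = 28.4%

28.4


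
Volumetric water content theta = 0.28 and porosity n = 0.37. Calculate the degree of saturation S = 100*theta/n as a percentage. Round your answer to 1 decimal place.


Step 1: S = 100 * theta_v / n
Step 2: S = 100 * 0.28 / 0.37
Step 3: S = 75.7%

75.7


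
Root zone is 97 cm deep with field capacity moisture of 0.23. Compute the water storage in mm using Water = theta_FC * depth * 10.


Step 1: Water (mm) = theta_FC * depth (cm) * 10
Step 2: Water = 0.23 * 97 * 10
Step 3: Water = 223.1 mm

223.1


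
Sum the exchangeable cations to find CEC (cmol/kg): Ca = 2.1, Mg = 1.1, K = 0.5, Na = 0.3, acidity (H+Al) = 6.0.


Step 1: CEC = Ca + Mg + K + Na + (H+Al)
Step 2: CEC = 2.1 + 1.1 + 0.5 + 0.3 + 6.0
Step 3: CEC = 10.0 cmol/kg

10.0


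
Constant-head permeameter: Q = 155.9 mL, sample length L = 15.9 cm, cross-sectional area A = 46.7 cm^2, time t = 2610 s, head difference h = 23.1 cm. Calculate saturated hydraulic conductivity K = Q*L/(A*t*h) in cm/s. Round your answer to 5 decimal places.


Step 1: K = Q * L / (A * t * h)
Step 2: Numerator = 155.9 * 15.9 = 2478.81
Step 3: Denominator = 46.7 * 2610 * 23.1 = 2815589.7
Step 4: K = 2478.81 / 2815589.7 = 0.00088 cm/s

0.00088


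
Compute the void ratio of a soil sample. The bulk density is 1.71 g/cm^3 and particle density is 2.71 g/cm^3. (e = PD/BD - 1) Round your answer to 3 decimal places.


Step 1: e = PD / BD - 1
Step 2: e = 2.71 / 1.71 - 1
Step 3: e = 1.5848 - 1
Step 4: e = 0.585

0.585


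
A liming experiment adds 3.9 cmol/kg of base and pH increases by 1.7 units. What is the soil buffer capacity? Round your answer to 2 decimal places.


Step 1: BC = change in base / change in pH
Step 2: BC = 3.9 / 1.7
Step 3: BC = 2.29 cmol/(kg*pH unit)

2.29


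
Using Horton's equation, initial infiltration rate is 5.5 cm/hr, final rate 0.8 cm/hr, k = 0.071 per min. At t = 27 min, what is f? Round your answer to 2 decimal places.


Step 1: f = fc + (f0 - fc) * exp(-k * t)
Step 2: exp(-0.071 * 27) = 0.147047
Step 3: f = 0.8 + (5.5 - 0.8) * 0.147047
Step 4: f = 0.8 + 4.7 * 0.147047
Step 5: f = 1.49 cm/hr

1.49


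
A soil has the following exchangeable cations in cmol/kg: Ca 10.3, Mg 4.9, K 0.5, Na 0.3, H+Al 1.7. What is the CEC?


Step 1: CEC = Ca + Mg + K + Na + (H+Al)
Step 2: CEC = 10.3 + 4.9 + 0.5 + 0.3 + 1.7
Step 3: CEC = 17.7 cmol/kg

17.7


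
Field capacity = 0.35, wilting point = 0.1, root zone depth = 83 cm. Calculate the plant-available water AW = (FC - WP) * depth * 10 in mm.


Step 1: Available water = (FC - WP) * depth * 10
Step 2: AW = (0.35 - 0.1) * 83 * 10
Step 3: AW = 0.25 * 83 * 10
Step 4: AW = 207.5 mm

207.5


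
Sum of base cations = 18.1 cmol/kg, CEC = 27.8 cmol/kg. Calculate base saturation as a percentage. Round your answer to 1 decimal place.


Step 1: BS = 100 * (sum of bases) / CEC
Step 2: BS = 100 * 18.1 / 27.8
Step 3: BS = 65.1%

65.1


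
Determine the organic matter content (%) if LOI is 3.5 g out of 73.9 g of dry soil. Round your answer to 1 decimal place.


Step 1: OM% = 100 * LOI / sample mass
Step 2: OM = 100 * 3.5 / 73.9
Step 3: OM = 4.7%

4.7


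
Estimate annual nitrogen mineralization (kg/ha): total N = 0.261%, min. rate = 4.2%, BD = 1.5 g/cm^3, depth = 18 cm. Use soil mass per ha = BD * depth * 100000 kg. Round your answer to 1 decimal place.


Step 1: Soil mass per ha = BD * depth * 100000 = 1.5 * 18 * 100000 = 2700000 kg
Step 2: Total N pool = soil mass * N%/100 = 2700000 * 0.261/100 = 7047.0 kg/ha
Step 3: N mineralized = N pool * rate%/100 = 7047.0 * 4.2/100 = 296.0 kg/ha/yr

296.0


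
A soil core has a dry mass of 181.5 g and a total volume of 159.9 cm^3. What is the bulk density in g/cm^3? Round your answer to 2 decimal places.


Step 1: Identify the formula: BD = dry mass / volume
Step 2: Substitute values: BD = 181.5 / 159.9
Step 3: BD = 1.14 g/cm^3

1.14


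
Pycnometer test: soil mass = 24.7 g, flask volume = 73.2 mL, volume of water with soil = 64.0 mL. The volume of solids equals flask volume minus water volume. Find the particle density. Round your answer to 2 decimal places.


Step 1: Volume of solids = flask volume - water volume with soil
Step 2: V_solids = 73.2 - 64.0 = 9.2 mL
Step 3: Particle density = mass / V_solids = 24.7 / 9.2 = 2.68 g/cm^3

2.68


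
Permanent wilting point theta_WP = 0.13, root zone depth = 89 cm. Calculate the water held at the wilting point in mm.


Step 1: Water (mm) = theta_WP * depth * 10
Step 2: Water = 0.13 * 89 * 10
Step 3: Water = 115.7 mm

115.7


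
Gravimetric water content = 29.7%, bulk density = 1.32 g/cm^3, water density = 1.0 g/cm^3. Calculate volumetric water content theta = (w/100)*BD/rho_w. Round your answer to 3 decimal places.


Step 1: theta = (w / 100) * BD / rho_w
Step 2: theta = (29.7 / 100) * 1.32 / 1.0
Step 3: theta = 0.297 * 1.32
Step 4: theta = 0.392

0.392


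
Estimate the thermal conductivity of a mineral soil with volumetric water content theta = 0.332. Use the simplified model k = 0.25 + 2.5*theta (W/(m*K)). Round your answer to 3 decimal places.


Step 1: k = 0.25 + 2.5 * theta
Step 2: k = 0.25 + 2.5 * 0.332
Step 3: k = 0.25 + 0.83
Step 4: k = 1.08 W/(m*K)

1.08


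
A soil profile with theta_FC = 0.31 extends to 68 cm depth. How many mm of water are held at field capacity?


Step 1: Water (mm) = theta_FC * depth (cm) * 10
Step 2: Water = 0.31 * 68 * 10
Step 3: Water = 210.8 mm

210.8


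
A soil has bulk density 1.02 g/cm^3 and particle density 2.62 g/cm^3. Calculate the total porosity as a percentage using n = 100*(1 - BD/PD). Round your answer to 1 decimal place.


Step 1: Formula: n = 100 * (1 - BD / PD)
Step 2: n = 100 * (1 - 1.02 / 2.62)
Step 3: n = 100 * (1 - 0.38931)
Step 4: n = 61.1%

61.1


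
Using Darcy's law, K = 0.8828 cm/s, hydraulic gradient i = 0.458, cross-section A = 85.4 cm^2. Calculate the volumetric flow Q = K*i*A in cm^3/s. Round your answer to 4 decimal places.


Step 1: Apply Darcy's law: Q = K * i * A
Step 2: Q = 0.8828 * 0.458 * 85.4
Step 3: Q = 34.5291 cm^3/s

34.5291


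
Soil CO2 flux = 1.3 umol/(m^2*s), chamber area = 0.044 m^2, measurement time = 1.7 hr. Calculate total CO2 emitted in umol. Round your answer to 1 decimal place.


Step 1: Convert time to seconds: 1.7 hr * 3600 = 6120.0 s
Step 2: Total = flux * area * time_s
Step 3: Total = 1.3 * 0.044 * 6120.0
Step 4: Total = 350.1 umol

350.1


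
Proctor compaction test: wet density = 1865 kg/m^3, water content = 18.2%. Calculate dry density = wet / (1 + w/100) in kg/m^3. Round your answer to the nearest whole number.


Step 1: Dry density = wet density / (1 + w/100)
Step 2: Dry density = 1865 / (1 + 18.2/100)
Step 3: Dry density = 1865 / 1.182
Step 4: Dry density = 1578 kg/m^3

1578


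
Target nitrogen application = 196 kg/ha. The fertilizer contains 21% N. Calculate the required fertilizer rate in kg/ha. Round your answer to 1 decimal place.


Step 1: Fertilizer rate = target N / (N content / 100)
Step 2: Rate = 196 / (21 / 100)
Step 3: Rate = 196 / 0.21
Step 4: Rate = 933.3 kg/ha

933.3


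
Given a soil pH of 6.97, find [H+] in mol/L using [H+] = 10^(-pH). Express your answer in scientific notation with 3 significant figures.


Step 1: [H+] = 10^(-pH)
Step 2: [H+] = 10^(-6.97)
Step 3: [H+] = 1.07e-07 mol/L

1.07e-07


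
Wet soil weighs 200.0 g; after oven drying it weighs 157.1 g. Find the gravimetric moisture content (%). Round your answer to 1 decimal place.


Step 1: Water mass = wet - dry = 200.0 - 157.1 = 42.9 g
Step 2: w = 100 * water mass / dry mass
Step 3: w = 100 * 42.9 / 157.1 = 27.3%

27.3


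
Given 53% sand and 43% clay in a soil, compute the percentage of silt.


Step 1: sand + silt + clay = 100%
Step 2: silt = 100 - sand - clay
Step 3: silt = 100 - 53 - 43
Step 4: silt = 4%

4


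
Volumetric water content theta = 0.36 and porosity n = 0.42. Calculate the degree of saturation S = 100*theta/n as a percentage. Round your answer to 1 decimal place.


Step 1: S = 100 * theta_v / n
Step 2: S = 100 * 0.36 / 0.42
Step 3: S = 85.7%

85.7


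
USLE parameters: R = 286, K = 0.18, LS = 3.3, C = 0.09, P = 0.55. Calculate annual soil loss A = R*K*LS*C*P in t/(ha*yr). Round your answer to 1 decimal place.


Step 1: A = R * K * LS * C * P
Step 2: R * K = 286 * 0.18 = 51.48
Step 3: (R*K) * LS = 51.48 * 3.3 = 169.884
Step 4: * C * P = 169.884 * 0.09 * 0.55 = 8.4
Step 5: A = 8.4 t/(ha*yr)

8.4


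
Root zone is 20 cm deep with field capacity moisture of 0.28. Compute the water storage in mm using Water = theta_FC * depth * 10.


Step 1: Water (mm) = theta_FC * depth (cm) * 10
Step 2: Water = 0.28 * 20 * 10
Step 3: Water = 56.0 mm

56.0


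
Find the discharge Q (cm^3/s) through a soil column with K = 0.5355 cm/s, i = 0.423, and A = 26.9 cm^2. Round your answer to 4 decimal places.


Step 1: Apply Darcy's law: Q = K * i * A
Step 2: Q = 0.5355 * 0.423 * 26.9
Step 3: Q = 6.0933 cm^3/s

6.0933


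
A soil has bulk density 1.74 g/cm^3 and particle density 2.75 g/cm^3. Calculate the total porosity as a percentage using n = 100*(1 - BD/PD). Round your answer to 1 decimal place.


Step 1: Formula: n = 100 * (1 - BD / PD)
Step 2: n = 100 * (1 - 1.74 / 2.75)
Step 3: n = 100 * (1 - 0.63273)
Step 4: n = 36.7%

36.7


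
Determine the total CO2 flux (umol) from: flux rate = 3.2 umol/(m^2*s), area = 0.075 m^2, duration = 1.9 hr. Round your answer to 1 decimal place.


Step 1: Convert time to seconds: 1.9 hr * 3600 = 6840.0 s
Step 2: Total = flux * area * time_s
Step 3: Total = 3.2 * 0.075 * 6840.0
Step 4: Total = 1641.6 umol

1641.6


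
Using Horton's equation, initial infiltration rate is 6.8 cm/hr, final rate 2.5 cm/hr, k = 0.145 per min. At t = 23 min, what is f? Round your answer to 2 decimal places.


Step 1: f = fc + (f0 - fc) * exp(-k * t)
Step 2: exp(-0.145 * 23) = 0.035615
Step 3: f = 2.5 + (6.8 - 2.5) * 0.035615
Step 4: f = 2.5 + 4.3 * 0.035615
Step 5: f = 2.65 cm/hr

2.65


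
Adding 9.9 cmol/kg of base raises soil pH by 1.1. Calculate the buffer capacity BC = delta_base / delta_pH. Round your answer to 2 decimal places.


Step 1: BC = change in base / change in pH
Step 2: BC = 9.9 / 1.1
Step 3: BC = 9.0 cmol/(kg*pH unit)

9.0
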